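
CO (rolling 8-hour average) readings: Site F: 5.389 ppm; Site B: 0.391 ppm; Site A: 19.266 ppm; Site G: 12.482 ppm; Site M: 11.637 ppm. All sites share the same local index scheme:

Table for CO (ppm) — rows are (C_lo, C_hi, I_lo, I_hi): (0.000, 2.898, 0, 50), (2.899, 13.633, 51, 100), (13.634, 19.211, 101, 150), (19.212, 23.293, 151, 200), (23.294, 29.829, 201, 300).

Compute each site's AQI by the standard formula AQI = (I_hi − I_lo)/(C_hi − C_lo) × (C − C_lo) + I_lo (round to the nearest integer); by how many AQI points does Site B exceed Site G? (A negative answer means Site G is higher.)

Site F 5.389: bracket 2.899–13.633 → index 51–100; slope 49/10.734, offset 2.490.
AQI = 51 + 49/10.734·2.490 ≈ 62.37 ⇒ 62.
Site B: row 0.000–2.898 (AQI 0–50). (50−0)·(0.391−0.000)/(2.898−0.000) + 0 = 50·0.391/2.898 + 0 ≈ 6.75 → 7.
Site A: row 19.212–23.293 (AQI 151–200). (200−151)·(19.266−19.212)/(23.293−19.212) + 151 = 49·0.054/4.081 + 151 ≈ 151.65 → 152.
Site G: row 2.899–13.633 (AQI 51–100). (100−51)·(12.482−2.899)/(13.633−2.899) + 51 = 49·9.583/10.734 + 51 ≈ 94.75 → 95.
Site M 11.637: bracket 2.899–13.633 → index 51–100; slope 49/10.734, offset 8.738.
AQI = 51 + 49/10.734·8.738 ≈ 90.89 ⇒ 91.
AQIs: Site F=62, Site B=7, Site A=152, Site G=95, Site M=91. Site B (7) − Site G (95) = -88.

-88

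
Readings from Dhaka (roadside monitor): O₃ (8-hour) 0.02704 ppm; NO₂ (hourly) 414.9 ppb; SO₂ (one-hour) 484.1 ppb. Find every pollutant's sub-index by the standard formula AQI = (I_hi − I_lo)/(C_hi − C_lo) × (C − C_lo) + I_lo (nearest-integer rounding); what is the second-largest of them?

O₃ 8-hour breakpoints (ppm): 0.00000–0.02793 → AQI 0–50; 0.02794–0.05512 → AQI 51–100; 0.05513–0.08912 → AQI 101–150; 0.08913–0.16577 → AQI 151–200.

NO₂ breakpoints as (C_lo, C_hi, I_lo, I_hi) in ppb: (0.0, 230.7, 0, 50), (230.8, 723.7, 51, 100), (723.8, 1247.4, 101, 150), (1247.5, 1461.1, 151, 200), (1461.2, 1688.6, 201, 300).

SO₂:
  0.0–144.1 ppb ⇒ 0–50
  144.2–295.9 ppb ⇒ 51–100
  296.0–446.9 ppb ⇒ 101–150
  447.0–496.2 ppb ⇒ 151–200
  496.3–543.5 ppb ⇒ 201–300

O₃: row 0.00000–0.02793 (AQI 0–50). (50−0)·(0.02704−0.00000)/(0.02793−0.00000) + 0 = 50·0.02704/0.02793 + 0 ≈ 48.41 → 48.
NO₂: 414.9 lies in 230.8–723.7, so I_lo=51, I_hi=100, C_lo=230.8, C_hi=723.7.
(100−51)/(723.7−230.8) × (414.9−230.8) + 51 = 49/492.9 × 184.1 + 51 ≈ 69.30 → 69.
SO₂: 484.1 ∈ [447.0, 496.2] ↔ index [151, 200].
151 + (484.1−447.0)·(200−151)/(496.2−447.0) = 151 + 37.1·49/49.2 ≈ 187.95, so AQI = 188.
Sub-indices: O₃→48, NO₂→69, SO₂→188. Ranked high→low: 188, 69, 48. Second-highest sub-index = 69.

69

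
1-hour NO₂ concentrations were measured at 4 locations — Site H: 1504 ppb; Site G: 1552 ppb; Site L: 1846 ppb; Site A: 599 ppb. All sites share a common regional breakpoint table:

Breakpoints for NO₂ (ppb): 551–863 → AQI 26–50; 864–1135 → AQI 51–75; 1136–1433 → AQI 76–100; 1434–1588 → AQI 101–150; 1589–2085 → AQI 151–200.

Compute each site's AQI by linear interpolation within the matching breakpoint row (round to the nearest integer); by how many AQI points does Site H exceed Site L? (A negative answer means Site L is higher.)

Site H: row 1434–1588 (AQI 101–150). (150−101)·(1504−1434)/(1588−1434) + 101 = 49·70/154 + 101 ≈ 123.27 → 123.
Site G 1552: bracket 1434–1588 → index 101–150; slope 49/154, offset 118.
AQI = 101 + 49/154·118 ≈ 138.55 ⇒ 139.
Site L: 1846 ∈ [1589, 2085] ↔ index [151, 200].
151 + (1846−1589)·(200−151)/(2085−1589) = 151 + 257·49/496 ≈ 176.39, so AQI = 176.
Site A: 599 ∈ [551, 863] ↔ index [26, 50].
26 + (599−551)·(50−26)/(863−551) = 26 + 48·24/312 ≈ 29.69, so AQI = 30.
AQIs: Site H=123, Site G=139, Site L=176, Site A=30. Site H (123) − Site L (176) = -53.

-53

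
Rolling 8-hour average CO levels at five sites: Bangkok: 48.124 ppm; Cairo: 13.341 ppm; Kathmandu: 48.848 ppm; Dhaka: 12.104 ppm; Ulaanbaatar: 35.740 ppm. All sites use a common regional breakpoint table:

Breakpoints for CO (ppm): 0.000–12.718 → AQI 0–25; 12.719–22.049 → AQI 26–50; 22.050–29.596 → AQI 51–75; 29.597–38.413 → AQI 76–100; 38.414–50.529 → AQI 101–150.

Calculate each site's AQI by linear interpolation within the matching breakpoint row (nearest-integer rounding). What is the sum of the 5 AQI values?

Bangkok: 48.124 ∈ [38.414, 50.529] ↔ index [101, 150].
101 + (48.124−38.414)·(150−101)/(50.529−38.414) = 101 + 9.710·49/12.115 ≈ 140.27, so AQI = 140.
Cairo: 13.341 lies in 12.719–22.049, so I_lo=26, I_hi=50, C_lo=12.719, C_hi=22.049.
(50−26)/(22.049−12.719) × (13.341−12.719) + 26 = 24/9.330 × 0.622 + 26 ≈ 27.60 → 28.
Kathmandu: 48.848 ∈ [38.414, 50.529] ↔ index [101, 150].
101 + (48.848−38.414)·(150−101)/(50.529−38.414) = 101 + 10.434·49/12.115 ≈ 143.20, so AQI = 143.
Dhaka: 12.104 lies in 0.000–12.718, so I_lo=0, I_hi=25, C_lo=0.000, C_hi=12.718.
(25−0)/(12.718−0.000) × (12.104−0.000) + 0 = 25/12.718 × 12.104 + 0 ≈ 23.79 → 24.
Ulaanbaatar 35.740: bracket 29.597–38.413 → index 76–100; slope 24/8.816, offset 6.143.
AQI = 76 + 24/8.816·6.143 ≈ 92.72 ⇒ 93.
AQIs: Bangkok=140, Cairo=28, Kathmandu=143, Dhaka=24, Ulaanbaatar=93. Sum = 140 + 28 + 143 + 24 + 93 = 428.

428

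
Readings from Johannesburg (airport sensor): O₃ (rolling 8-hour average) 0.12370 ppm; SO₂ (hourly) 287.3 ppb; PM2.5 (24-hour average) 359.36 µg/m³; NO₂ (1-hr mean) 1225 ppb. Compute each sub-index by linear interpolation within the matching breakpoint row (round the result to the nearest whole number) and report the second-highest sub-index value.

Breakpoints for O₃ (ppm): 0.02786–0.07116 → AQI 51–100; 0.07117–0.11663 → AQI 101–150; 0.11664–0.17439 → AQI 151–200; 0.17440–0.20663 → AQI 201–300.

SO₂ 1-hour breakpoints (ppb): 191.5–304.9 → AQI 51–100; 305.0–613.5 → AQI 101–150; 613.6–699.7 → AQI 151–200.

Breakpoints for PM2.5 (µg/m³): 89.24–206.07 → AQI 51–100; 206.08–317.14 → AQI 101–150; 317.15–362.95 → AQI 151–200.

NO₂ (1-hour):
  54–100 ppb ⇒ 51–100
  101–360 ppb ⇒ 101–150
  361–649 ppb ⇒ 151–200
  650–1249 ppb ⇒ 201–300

196

O₃: 0.12370 lies in 0.11664–0.17439, so I_lo=151, I_hi=200, C_lo=0.11664, C_hi=0.17439.
(200−151)/(0.17439−0.11664) × (0.12370−0.11664) + 151 = 49/0.05775 × 0.00706 + 151 ≈ 156.99 → 157.
SO₂ 287.3: bracket 191.5–304.9 → index 51–100; slope 49/113.4, offset 95.8.
AQI = 51 + 49/113.4·95.8 ≈ 92.40 ⇒ 92.
PM2.5: row 317.15–362.95 (AQI 151–200). (200−151)·(359.36−317.15)/(362.95−317.15) + 151 = 49·42.21/45.80 + 151 ≈ 196.16 → 196.
NO₂: 1225 lies in 650–1249, so I_lo=201, I_hi=300, C_lo=650, C_hi=1249.
(300−201)/(1249−650) × (1225−650) + 201 = 99/599 × 575 + 201 ≈ 296.03 → 296.
Sub-indices: O₃→157, SO₂→92, PM2.5→196, NO₂→296. Ranked high→low: 296, 196, 157, 92. Second-highest sub-index = 196.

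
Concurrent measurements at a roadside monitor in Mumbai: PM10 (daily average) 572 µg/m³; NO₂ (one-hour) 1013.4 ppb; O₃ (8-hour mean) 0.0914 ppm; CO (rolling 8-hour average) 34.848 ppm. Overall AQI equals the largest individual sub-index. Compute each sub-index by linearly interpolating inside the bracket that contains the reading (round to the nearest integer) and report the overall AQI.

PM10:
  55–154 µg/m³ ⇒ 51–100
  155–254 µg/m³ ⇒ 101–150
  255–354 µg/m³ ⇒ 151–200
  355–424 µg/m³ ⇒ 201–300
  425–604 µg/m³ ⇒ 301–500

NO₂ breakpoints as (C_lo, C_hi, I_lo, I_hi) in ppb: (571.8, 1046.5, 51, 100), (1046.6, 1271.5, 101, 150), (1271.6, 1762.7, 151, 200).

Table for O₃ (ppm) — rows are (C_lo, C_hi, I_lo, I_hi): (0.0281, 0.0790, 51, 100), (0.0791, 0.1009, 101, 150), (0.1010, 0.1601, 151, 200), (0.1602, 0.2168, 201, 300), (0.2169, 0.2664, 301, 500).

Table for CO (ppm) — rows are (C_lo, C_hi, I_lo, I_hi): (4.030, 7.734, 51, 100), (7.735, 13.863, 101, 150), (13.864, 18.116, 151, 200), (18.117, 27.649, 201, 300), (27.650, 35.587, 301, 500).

481

PM10: 572 lies in 425–604, so I_lo=301, I_hi=500, C_lo=425, C_hi=604.
(500−301)/(604−425) × (572−425) + 301 = 199/179 × 147 + 301 ≈ 464.42 → 464.
NO₂: 1013.4 lies in 571.8–1046.5, so I_lo=51, I_hi=100, C_lo=571.8, C_hi=1046.5.
(100−51)/(1046.5−571.8) × (1013.4−571.8) + 51 = 49/474.7 × 441.6 + 51 ≈ 96.58 → 97.
O₃ 0.0914: bracket 0.0791–0.1009 → index 101–150; slope 49/0.0218, offset 0.0123.
AQI = 101 + 49/0.0218·0.0123 ≈ 128.65 ⇒ 129.
CO: 34.848 lies in 27.650–35.587, so I_lo=301, I_hi=500, C_lo=27.650, C_hi=35.587.
(500−301)/(35.587−27.650) × (34.848−27.650) + 301 = 199/7.937 × 7.198 + 301 ≈ 481.47 → 481.
Sub-indices: PM10→464, NO₂→97, O₃→129, CO→481. Overall AQI = max = 481; dominant pollutant is CO.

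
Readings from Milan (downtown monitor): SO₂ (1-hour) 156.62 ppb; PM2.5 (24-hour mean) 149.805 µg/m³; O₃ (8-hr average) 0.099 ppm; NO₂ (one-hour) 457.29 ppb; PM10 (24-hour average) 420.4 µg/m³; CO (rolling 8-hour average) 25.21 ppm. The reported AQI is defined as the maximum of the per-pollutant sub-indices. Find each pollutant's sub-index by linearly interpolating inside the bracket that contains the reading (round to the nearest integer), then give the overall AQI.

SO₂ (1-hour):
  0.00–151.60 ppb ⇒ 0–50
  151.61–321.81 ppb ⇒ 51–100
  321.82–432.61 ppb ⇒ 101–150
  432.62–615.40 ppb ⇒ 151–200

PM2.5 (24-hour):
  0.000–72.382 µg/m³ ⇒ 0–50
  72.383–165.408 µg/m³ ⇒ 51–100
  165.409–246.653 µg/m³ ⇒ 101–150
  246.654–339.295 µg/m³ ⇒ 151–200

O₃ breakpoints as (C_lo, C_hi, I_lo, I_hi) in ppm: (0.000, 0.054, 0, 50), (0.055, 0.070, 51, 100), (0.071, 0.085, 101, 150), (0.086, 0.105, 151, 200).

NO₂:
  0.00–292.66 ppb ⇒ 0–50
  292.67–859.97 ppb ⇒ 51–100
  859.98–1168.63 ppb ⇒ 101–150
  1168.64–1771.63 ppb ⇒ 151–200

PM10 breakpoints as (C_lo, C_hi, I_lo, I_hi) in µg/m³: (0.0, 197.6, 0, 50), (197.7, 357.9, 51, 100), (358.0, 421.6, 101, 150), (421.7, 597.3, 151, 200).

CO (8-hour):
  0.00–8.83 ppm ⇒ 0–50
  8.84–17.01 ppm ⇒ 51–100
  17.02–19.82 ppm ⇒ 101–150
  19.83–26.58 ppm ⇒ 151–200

190

SO₂: 156.62 ∈ [151.61, 321.81] ↔ index [51, 100].
51 + (156.62−151.61)·(100−51)/(321.81−151.61) = 51 + 5.01·49/170.20 ≈ 52.44, so AQI = 52.
PM2.5 149.805: bracket 72.383–165.408 → index 51–100; slope 49/93.025, offset 77.422.
AQI = 51 + 49/93.025·77.422 ≈ 91.78 ⇒ 92.
O₃: 0.099 ∈ [0.086, 0.105] ↔ index [151, 200].
151 + (0.099−0.086)·(200−151)/(0.105−0.086) = 151 + 0.013·49/0.019 ≈ 184.53, so AQI = 185.
NO₂: 457.29 ∈ [292.67, 859.97] ↔ index [51, 100].
51 + (457.29−292.67)·(100−51)/(859.97−292.67) = 51 + 164.62·49/567.30 ≈ 65.22, so AQI = 65.
PM10: 420.4 ∈ [358.0, 421.6] ↔ index [101, 150].
101 + (420.4−358.0)·(150−101)/(421.6−358.0) = 101 + 62.4·49/63.6 ≈ 149.08, so AQI = 149.
CO: row 19.83–26.58 (AQI 151–200). (200−151)·(25.21−19.83)/(26.58−19.83) + 151 = 49·5.38/6.75 + 151 ≈ 190.05 → 190.
Sub-indices: SO₂→52, PM2.5→92, O₃→185, NO₂→65, PM10→149, CO→190. Overall AQI = max = 190; dominant pollutant is CO.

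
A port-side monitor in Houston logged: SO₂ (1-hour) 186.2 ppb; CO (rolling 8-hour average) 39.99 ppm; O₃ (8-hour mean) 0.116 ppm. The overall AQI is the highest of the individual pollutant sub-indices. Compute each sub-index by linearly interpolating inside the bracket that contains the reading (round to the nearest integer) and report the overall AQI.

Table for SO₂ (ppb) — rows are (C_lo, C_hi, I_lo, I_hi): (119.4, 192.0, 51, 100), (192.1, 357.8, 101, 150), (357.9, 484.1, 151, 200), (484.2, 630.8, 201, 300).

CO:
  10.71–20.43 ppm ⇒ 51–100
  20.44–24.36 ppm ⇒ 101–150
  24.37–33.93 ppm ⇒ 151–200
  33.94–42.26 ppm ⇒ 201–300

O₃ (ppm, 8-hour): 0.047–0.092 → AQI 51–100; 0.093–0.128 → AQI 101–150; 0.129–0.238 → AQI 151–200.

273

SO₂: row 119.4–192.0 (AQI 51–100). (100−51)·(186.2−119.4)/(192.0−119.4) + 51 = 49·66.8/72.6 + 51 ≈ 96.09 → 96.
CO: 39.99 ∈ [33.94, 42.26] ↔ index [201, 300].
201 + (39.99−33.94)·(300−201)/(42.26−33.94) = 201 + 6.05·99/8.32 ≈ 272.99, so AQI = 273.
O₃ 0.116: bracket 0.093–0.128 → index 101–150; slope 49/0.035, offset 0.023.
AQI = 101 + 49/0.035·0.023 ≈ 133.20 ⇒ 133.
Sub-indices: SO₂→96, CO→273, O₃→133. Overall AQI = max = 273; dominant pollutant is CO.
AQI 273: Very Unhealthy.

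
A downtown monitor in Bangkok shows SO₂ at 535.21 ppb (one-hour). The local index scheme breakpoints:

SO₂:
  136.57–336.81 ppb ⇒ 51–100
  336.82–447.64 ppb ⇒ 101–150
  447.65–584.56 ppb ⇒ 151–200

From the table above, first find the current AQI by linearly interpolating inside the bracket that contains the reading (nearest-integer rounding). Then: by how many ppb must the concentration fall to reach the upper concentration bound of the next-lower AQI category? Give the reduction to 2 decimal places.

87.57

SO₂: row 447.65–584.56 (AQI 151–200). (200−151)·(535.21−447.65)/(584.56−447.65) + 151 = 49·87.56/136.91 + 151 ≈ 182.34 → 182.
Current AQI 182 is in the Unhealthy range (151–200). The next-lower category tops out at AQI 150, whose upper concentration bound is 447.64 ppb.
Reduction needed = 535.21 − 447.64 = 87.57 ppb.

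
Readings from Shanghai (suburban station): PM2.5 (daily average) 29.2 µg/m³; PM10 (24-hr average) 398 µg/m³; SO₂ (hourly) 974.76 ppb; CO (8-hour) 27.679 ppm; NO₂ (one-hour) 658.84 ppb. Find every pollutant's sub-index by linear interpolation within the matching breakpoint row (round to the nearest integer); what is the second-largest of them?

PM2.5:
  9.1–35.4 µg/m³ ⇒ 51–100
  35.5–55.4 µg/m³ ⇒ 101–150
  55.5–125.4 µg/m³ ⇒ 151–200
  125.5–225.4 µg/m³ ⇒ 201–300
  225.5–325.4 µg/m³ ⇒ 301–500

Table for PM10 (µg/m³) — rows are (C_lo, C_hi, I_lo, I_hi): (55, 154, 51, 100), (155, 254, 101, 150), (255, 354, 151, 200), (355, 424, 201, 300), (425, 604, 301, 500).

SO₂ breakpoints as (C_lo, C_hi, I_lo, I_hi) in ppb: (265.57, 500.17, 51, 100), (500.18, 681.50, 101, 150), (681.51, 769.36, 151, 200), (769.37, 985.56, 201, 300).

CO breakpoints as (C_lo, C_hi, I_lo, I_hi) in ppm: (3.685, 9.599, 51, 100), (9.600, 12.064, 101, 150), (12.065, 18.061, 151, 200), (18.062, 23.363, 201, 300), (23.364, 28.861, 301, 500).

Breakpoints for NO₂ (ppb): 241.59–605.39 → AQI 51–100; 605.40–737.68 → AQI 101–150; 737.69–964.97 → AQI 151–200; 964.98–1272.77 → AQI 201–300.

PM2.5: 29.2 ∈ [9.1, 35.4] ↔ index [51, 100].
51 + (29.2−9.1)·(100−51)/(35.4−9.1) = 51 + 20.1·49/26.3 ≈ 88.45, so AQI = 88.
PM10: 398 lies in 355–424, so I_lo=201, I_hi=300, C_lo=355, C_hi=424.
(300−201)/(424−355) × (398−355) + 201 = 99/69 × 43 + 201 ≈ 262.70 → 263.
SO₂: 974.76 lies in 769.37–985.56, so I_lo=201, I_hi=300, C_lo=769.37, C_hi=985.56.
(300−201)/(985.56−769.37) × (974.76−769.37) + 201 = 99/216.19 × 205.39 + 201 ≈ 295.05 → 295.
CO: 27.679 lies in 23.364–28.861, so I_lo=301, I_hi=500, C_lo=23.364, C_hi=28.861.
(500−301)/(28.861−23.364) × (27.679−23.364) + 301 = 199/5.497 × 4.315 + 301 ≈ 457.21 → 457.
NO₂: 658.84 lies in 605.40–737.68, so I_lo=101, I_hi=150, C_lo=605.40, C_hi=737.68.
(150−101)/(737.68−605.40) × (658.84−605.40) + 101 = 49/132.28 × 53.44 + 101 ≈ 120.80 → 121.
Sub-indices: PM2.5→88, PM10→263, SO₂→295, CO→457, NO₂→121. Ranked high→low: 457, 295, 263, 121, 88. Second-highest sub-index = 295.

295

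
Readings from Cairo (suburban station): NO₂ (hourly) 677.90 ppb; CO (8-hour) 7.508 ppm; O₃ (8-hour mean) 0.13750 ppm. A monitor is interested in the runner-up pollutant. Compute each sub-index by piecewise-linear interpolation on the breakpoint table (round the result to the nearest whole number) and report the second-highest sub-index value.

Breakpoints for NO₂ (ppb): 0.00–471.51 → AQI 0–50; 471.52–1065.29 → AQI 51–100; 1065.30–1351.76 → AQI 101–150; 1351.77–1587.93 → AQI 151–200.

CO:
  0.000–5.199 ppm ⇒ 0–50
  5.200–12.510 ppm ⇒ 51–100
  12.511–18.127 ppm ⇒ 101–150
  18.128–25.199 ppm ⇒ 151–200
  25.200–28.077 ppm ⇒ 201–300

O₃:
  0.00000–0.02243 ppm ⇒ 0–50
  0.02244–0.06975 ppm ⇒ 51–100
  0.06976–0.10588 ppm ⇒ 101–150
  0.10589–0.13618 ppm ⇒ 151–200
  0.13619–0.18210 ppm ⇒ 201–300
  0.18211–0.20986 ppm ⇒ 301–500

NO₂: 677.90 ∈ [471.52, 1065.29] ↔ index [51, 100].
51 + (677.90−471.52)·(100−51)/(1065.29−471.52) = 51 + 206.38·49/593.77 ≈ 68.03, so AQI = 68.
CO: row 5.200–12.510 (AQI 51–100). (100−51)·(7.508−5.200)/(12.510−5.200) + 51 = 49·2.308/7.310 + 51 ≈ 66.47 → 66.
O₃: row 0.13619–0.18210 (AQI 201–300). (300−201)·(0.13750−0.13619)/(0.18210−0.13619) + 201 = 99·0.00131/0.04591 + 201 ≈ 203.82 → 204.
Sub-indices: NO₂→68, CO→66, O₃→204. Ranked high→low: 204, 68, 66. Second-highest sub-index = 68.

68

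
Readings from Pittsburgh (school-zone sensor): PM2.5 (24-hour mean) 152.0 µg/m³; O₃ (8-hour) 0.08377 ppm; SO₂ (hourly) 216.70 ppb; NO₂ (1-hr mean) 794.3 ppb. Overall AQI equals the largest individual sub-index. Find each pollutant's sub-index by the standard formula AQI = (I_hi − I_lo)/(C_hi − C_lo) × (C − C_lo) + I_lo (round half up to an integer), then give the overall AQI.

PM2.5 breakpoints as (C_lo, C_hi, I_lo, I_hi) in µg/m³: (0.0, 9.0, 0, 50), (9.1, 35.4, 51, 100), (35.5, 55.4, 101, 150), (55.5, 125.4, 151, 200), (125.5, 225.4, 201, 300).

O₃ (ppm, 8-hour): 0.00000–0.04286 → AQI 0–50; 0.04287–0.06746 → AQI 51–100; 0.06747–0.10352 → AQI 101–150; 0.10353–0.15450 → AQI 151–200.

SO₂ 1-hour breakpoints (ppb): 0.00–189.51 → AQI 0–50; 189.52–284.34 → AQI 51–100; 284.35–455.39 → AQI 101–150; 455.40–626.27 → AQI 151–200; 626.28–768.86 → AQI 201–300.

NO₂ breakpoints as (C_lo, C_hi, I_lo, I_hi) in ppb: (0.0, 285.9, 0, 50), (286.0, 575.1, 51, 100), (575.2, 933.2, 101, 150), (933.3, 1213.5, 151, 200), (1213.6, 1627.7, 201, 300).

227

PM2.5: row 125.5–225.4 (AQI 201–300). (300−201)·(152.0−125.5)/(225.4−125.5) + 201 = 99·26.5/99.9 + 201 ≈ 227.26 → 227.
O₃: 0.08377 ∈ [0.06747, 0.10352] ↔ index [101, 150].
101 + (0.08377−0.06747)·(150−101)/(0.10352−0.06747) = 101 + 0.01630·49/0.03605 ≈ 123.16, so AQI = 123.
SO₂ 216.70: bracket 189.52–284.34 → index 51–100; slope 49/94.82, offset 27.18.
AQI = 51 + 49/94.82·27.18 ≈ 65.05 ⇒ 65.
NO₂: row 575.2–933.2 (AQI 101–150). (150−101)·(794.3−575.2)/(933.2−575.2) + 101 = 49·219.1/358.0 + 101 ≈ 130.99 → 131.
Sub-indices: PM2.5→227, O₃→123, SO₂→65, NO₂→131. Overall AQI = max = 227; dominant pollutant is PM2.5.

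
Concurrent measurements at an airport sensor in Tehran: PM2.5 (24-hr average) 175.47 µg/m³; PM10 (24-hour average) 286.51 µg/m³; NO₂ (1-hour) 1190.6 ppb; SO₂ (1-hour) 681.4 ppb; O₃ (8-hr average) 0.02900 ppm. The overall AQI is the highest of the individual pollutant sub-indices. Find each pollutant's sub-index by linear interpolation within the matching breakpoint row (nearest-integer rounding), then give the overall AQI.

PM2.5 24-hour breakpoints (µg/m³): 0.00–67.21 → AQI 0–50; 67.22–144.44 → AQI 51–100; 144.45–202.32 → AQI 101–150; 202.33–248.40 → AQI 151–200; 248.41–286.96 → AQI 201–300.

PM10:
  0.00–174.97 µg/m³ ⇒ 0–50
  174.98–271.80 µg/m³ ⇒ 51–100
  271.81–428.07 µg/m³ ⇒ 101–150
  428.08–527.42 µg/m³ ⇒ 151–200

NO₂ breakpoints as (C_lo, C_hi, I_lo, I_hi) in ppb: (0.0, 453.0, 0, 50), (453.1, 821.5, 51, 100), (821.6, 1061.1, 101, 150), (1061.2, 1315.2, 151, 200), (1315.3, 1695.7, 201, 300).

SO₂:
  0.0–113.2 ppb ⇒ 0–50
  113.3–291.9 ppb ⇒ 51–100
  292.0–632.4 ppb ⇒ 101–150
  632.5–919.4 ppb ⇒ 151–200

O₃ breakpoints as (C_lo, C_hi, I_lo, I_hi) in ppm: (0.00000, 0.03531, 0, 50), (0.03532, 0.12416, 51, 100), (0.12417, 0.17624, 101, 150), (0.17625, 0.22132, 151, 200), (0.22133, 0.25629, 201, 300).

PM2.5: 175.47 ∈ [144.45, 202.32] ↔ index [101, 150].
101 + (175.47−144.45)·(150−101)/(202.32−144.45) = 101 + 31.02·49/57.87 ≈ 127.27, so AQI = 127.
PM10 286.51: bracket 271.81–428.07 → index 101–150; slope 49/156.26, offset 14.70.
AQI = 101 + 49/156.26·14.70 ≈ 105.61 ⇒ 106.
NO₂: 1190.6 ∈ [1061.2, 1315.2] ↔ index [151, 200].
151 + (1190.6−1061.2)·(200−151)/(1315.2−1061.2) = 151 + 129.4·49/254.0 ≈ 175.96, so AQI = 176.
SO₂ 681.4: bracket 632.5–919.4 → index 151–200; slope 49/286.9, offset 48.9.
AQI = 151 + 49/286.9·48.9 ≈ 159.35 ⇒ 159.
O₃ 0.02900: bracket 0.00000–0.03531 → index 0–50; slope 50/0.03531, offset 0.02900.
AQI = 0 + 50/0.03531·0.02900 ≈ 41.06 ⇒ 41.
Sub-indices: PM2.5→127, PM10→106, NO₂→176, SO₂→159, O₃→41. Overall AQI = max = 176; dominant pollutant is NO₂.

176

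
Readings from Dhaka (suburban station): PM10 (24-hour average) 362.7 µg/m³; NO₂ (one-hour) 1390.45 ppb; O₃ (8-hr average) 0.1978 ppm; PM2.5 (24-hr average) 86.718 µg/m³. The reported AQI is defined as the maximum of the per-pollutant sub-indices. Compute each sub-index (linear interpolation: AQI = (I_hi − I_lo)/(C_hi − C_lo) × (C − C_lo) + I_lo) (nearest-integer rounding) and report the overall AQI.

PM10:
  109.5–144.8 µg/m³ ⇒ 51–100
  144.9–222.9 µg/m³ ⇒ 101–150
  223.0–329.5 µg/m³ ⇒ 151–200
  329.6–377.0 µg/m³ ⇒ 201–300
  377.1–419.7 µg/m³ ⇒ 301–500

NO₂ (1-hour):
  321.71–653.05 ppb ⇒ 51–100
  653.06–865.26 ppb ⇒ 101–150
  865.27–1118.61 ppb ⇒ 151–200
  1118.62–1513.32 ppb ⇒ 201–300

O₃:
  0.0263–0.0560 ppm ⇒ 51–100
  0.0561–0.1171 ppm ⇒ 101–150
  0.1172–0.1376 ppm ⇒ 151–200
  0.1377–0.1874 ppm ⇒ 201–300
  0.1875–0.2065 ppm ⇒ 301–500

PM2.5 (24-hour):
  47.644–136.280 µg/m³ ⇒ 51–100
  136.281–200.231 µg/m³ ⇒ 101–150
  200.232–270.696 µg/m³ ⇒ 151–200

PM10 362.7: bracket 329.6–377.0 → index 201–300; slope 99/47.4, offset 33.1.
AQI = 201 + 99/47.4·33.1 ≈ 270.13 ⇒ 270.
NO₂: 1390.45 ∈ [1118.62, 1513.32] ↔ index [201, 300].
201 + (1390.45−1118.62)·(300−201)/(1513.32−1118.62) = 201 + 271.83·99/394.70 ≈ 269.18, so AQI = 269.
O₃: 0.1978 lies in 0.1875–0.2065, so I_lo=301, I_hi=500, C_lo=0.1875, C_hi=0.2065.
(500−301)/(0.2065−0.1875) × (0.1978−0.1875) + 301 = 199/0.0190 × 0.0103 + 301 ≈ 408.88 → 409.
PM2.5: 86.718 lies in 47.644–136.280, so I_lo=51, I_hi=100, C_lo=47.644, C_hi=136.280.
(100−51)/(136.280−47.644) × (86.718−47.644) + 51 = 49/88.636 × 39.074 + 51 ≈ 72.60 → 73.
Sub-indices: PM10→270, NO₂→269, O₃→409, PM2.5→73. Overall AQI = max = 409; dominant pollutant is O₃.

409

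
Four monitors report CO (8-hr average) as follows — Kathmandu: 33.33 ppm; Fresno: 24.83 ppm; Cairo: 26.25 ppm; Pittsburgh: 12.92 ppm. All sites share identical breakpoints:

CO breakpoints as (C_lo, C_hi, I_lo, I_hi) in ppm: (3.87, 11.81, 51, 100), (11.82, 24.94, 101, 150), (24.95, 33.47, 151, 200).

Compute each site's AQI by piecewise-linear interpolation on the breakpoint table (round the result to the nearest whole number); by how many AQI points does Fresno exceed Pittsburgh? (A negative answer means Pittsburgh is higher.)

Kathmandu: row 24.95–33.47 (AQI 151–200). (200−151)·(33.33−24.95)/(33.47−24.95) + 151 = 49·8.38/8.52 + 151 ≈ 199.19 → 199.
Fresno: 24.83 ∈ [11.82, 24.94] ↔ index [101, 150].
101 + (24.83−11.82)·(150−101)/(24.94−11.82) = 101 + 13.01·49/13.12 ≈ 149.59, so AQI = 150.
Cairo: 26.25 ∈ [24.95, 33.47] ↔ index [151, 200].
151 + (26.25−24.95)·(200−151)/(33.47−24.95) = 151 + 1.30·49/8.52 ≈ 158.48, so AQI = 158.
Pittsburgh 12.92: bracket 11.82–24.94 → index 101–150; slope 49/13.12, offset 1.10.
AQI = 101 + 49/13.12·1.10 ≈ 105.11 ⇒ 105.
AQIs: Kathmandu=199, Fresno=150, Cairo=158, Pittsburgh=105. Fresno (150) − Pittsburgh (105) = 45.

45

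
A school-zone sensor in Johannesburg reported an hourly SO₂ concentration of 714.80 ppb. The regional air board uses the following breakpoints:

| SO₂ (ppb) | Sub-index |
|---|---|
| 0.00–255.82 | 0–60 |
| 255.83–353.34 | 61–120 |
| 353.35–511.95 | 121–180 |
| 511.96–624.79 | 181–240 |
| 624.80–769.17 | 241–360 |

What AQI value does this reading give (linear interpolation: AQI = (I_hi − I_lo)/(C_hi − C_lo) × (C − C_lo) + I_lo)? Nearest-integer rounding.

315

SO₂ 714.80: bracket 624.80–769.17 → index 241–360; slope 119/144.37, offset 90.00.
AQI = 241 + 119/144.37·90.00 ≈ 315.18 ⇒ 315.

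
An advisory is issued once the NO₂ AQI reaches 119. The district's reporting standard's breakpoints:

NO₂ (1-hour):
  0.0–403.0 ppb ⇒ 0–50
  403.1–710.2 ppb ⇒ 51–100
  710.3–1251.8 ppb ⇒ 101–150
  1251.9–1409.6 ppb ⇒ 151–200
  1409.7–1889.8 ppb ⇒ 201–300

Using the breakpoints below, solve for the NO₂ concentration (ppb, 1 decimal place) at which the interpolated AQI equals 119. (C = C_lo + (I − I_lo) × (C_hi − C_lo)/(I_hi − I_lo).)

AQI 119 lies in the 101–150 band, which corresponds to 710.3–1251.8 ppb.
C = 710.3 + (119−101)×(1251.8−710.3)/(150−101) = 710.3 + 18×541.5/49 ≈ 909.218 ppb → 909.2 ppb to 1 dp.

909.2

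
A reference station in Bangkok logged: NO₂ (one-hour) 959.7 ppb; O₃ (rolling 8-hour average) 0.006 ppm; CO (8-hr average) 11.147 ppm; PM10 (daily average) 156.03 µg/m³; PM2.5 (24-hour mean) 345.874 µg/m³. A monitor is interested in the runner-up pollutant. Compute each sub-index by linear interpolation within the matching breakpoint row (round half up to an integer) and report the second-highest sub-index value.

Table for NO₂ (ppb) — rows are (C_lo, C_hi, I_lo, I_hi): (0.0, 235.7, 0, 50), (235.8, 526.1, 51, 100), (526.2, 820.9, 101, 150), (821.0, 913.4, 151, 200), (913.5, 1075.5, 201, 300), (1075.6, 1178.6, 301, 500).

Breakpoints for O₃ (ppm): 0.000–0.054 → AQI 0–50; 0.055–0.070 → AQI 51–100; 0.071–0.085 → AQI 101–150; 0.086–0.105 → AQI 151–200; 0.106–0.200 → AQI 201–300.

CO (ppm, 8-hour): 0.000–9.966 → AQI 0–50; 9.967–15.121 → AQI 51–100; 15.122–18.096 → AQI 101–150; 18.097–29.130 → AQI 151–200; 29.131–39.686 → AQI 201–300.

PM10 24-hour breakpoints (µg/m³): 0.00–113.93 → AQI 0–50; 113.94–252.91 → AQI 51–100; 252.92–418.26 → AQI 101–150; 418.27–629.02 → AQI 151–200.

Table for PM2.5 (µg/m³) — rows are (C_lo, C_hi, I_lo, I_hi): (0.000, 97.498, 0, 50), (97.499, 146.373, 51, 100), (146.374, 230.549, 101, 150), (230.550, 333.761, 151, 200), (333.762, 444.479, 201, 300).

NO₂ 959.7: bracket 913.5–1075.5 → index 201–300; slope 99/162.0, offset 46.2.
AQI = 201 + 99/162.0·46.2 ≈ 229.23 ⇒ 229.
O₃ 0.006: bracket 0.000–0.054 → index 0–50; slope 50/0.054, offset 0.006.
AQI = 0 + 50/0.054·0.006 ≈ 5.56 ⇒ 6.
CO: 11.147 ∈ [9.967, 15.121] ↔ index [51, 100].
51 + (11.147−9.967)·(100−51)/(15.121−9.967) = 51 + 1.180·49/5.154 ≈ 62.22, so AQI = 62.
PM10: 156.03 lies in 113.94–252.91, so I_lo=51, I_hi=100, C_lo=113.94, C_hi=252.91.
(100−51)/(252.91−113.94) × (156.03−113.94) + 51 = 49/138.97 × 42.09 + 51 ≈ 65.84 → 66.
PM2.5: 345.874 ∈ [333.762, 444.479] ↔ index [201, 300].
201 + (345.874−333.762)·(300−201)/(444.479−333.762) = 201 + 12.112·99/110.717 ≈ 211.83, so AQI = 212.
Sub-indices: NO₂→229, O₃→6, CO→62, PM10→66, PM2.5→212. Ranked high→low: 229, 212, 66, 62, 6. Second-highest sub-index = 212.

212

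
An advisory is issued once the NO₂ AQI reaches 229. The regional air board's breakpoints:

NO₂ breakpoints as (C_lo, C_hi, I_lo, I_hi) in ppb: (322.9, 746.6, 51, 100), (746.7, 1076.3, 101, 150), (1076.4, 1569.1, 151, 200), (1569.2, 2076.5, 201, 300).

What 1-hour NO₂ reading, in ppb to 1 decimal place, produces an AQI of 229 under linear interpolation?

AQI 229 lies in the 201–300 band, which corresponds to 1569.2–2076.5 ppb.
C = 1569.2 + (229−201)×(2076.5−1569.2)/(300−201) = 1569.2 + 28×507.3/99 ≈ 1712.679 ppb → 1712.7 ppb to 1 dp.

1712.7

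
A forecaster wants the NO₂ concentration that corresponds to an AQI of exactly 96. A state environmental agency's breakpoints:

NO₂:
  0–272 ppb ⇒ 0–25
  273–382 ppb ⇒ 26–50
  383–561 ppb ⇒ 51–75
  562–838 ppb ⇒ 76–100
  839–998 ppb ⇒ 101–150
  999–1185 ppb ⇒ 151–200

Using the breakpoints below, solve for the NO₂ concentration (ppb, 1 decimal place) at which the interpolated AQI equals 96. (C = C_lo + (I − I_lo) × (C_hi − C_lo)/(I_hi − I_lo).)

AQI 96 lies in the 76–100 band, which corresponds to 562–838 ppb.
C = 562 + (96−76)×(838−562)/(100−76) = 562 + 20×276/24 ≈ 792.000 ppb → 792.0 ppb to 1 dp.

792.0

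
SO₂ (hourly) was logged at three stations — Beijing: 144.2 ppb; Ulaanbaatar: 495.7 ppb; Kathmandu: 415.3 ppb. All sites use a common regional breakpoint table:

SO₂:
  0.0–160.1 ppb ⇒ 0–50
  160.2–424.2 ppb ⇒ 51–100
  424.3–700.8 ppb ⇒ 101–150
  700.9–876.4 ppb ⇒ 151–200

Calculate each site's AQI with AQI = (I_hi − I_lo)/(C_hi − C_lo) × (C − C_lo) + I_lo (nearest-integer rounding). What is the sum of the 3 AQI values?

257

Beijing: 144.2 lies in 0.0–160.1, so I_lo=0, I_hi=50, C_lo=0.0, C_hi=160.1.
(50−0)/(160.1−0.0) × (144.2−0.0) + 0 = 50/160.1 × 144.2 + 0 ≈ 45.03 → 45.
Ulaanbaatar 495.7: bracket 424.3–700.8 → index 101–150; slope 49/276.5, offset 71.4.
AQI = 101 + 49/276.5·71.4 ≈ 113.65 ⇒ 114.
Kathmandu: 415.3 lies in 160.2–424.2, so I_lo=51, I_hi=100, C_lo=160.2, C_hi=424.2.
(100−51)/(424.2−160.2) × (415.3−160.2) + 51 = 49/264.0 × 255.1 + 51 ≈ 98.35 → 98.
AQIs: Beijing=45, Ulaanbaatar=114, Kathmandu=98. Sum = 45 + 114 + 98 = 257.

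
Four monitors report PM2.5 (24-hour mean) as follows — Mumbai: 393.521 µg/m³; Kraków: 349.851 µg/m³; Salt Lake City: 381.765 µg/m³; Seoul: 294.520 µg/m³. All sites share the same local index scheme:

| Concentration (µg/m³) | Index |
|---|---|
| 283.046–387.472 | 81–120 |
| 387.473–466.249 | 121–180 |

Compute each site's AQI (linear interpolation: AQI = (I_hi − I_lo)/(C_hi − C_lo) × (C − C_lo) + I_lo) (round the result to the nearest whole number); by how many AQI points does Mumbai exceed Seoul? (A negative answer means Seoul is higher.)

41

Mumbai: 393.521 lies in 387.473–466.249, so I_lo=121, I_hi=180, C_lo=387.473, C_hi=466.249.
(180−121)/(466.249−387.473) × (393.521−387.473) + 121 = 59/78.776 × 6.048 + 121 ≈ 125.53 → 126.
Kraków 349.851: bracket 283.046–387.472 → index 81–120; slope 39/104.426, offset 66.805.
AQI = 81 + 39/104.426·66.805 ≈ 105.95 ⇒ 106.
Salt Lake City: 381.765 ∈ [283.046, 387.472] ↔ index [81, 120].
81 + (381.765−283.046)·(120−81)/(387.472−283.046) = 81 + 98.719·39/104.426 ≈ 117.87, so AQI = 118.
Seoul: row 283.046–387.472 (AQI 81–120). (120−81)·(294.520−283.046)/(387.472−283.046) + 81 = 39·11.474/104.426 + 81 ≈ 85.29 → 85.
AQIs: Mumbai=126, Kraków=106, Salt Lake City=118, Seoul=85. Mumbai (126) − Seoul (85) = 41.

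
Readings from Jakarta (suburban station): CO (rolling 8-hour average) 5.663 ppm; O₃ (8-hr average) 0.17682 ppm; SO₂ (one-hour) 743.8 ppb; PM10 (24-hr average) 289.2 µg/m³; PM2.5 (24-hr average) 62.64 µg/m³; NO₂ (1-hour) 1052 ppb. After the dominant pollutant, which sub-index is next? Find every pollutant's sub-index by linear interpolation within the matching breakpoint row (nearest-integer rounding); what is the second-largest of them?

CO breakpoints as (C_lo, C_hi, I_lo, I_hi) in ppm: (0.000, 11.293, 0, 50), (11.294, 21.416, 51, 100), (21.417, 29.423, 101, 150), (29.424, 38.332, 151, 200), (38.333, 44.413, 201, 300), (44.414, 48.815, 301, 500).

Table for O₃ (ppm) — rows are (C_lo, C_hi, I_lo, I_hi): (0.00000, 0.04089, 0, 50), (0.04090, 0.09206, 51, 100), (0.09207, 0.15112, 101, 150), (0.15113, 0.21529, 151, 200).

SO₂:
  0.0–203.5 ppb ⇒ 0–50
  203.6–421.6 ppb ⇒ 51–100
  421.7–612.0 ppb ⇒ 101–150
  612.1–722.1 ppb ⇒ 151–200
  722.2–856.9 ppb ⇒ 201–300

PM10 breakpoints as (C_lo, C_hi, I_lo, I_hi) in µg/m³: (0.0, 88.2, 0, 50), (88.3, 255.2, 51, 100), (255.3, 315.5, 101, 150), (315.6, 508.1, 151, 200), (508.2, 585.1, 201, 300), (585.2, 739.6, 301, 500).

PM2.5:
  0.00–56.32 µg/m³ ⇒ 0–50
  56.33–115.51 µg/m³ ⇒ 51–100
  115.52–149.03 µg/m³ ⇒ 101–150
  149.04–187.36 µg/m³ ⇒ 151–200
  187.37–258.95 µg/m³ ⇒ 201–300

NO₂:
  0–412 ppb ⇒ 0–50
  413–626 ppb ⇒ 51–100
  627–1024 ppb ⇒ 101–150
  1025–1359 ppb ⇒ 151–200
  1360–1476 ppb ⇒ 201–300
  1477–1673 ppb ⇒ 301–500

171

CO 5.663: bracket 0.000–11.293 → index 0–50; slope 50/11.293, offset 5.663.
AQI = 0 + 50/11.293·5.663 ≈ 25.07 ⇒ 25.
O₃: 0.17682 lies in 0.15113–0.21529, so I_lo=151, I_hi=200, C_lo=0.15113, C_hi=0.21529.
(200−151)/(0.21529−0.15113) × (0.17682−0.15113) + 151 = 49/0.06416 × 0.02569 + 151 ≈ 170.62 → 171.
SO₂: row 722.2–856.9 (AQI 201–300). (300−201)·(743.8−722.2)/(856.9−722.2) + 201 = 99·21.6/134.7 + 201 ≈ 216.88 → 217.
PM10: 289.2 ∈ [255.3, 315.5] ↔ index [101, 150].
101 + (289.2−255.3)·(150−101)/(315.5−255.3) = 101 + 33.9·49/60.2 ≈ 128.59, so AQI = 129.
PM2.5: row 56.33–115.51 (AQI 51–100). (100−51)·(62.64−56.33)/(115.51−56.33) + 51 = 49·6.31/59.18 + 51 ≈ 56.22 → 56.
NO₂: 1052 lies in 1025–1359, so I_lo=151, I_hi=200, C_lo=1025, C_hi=1359.
(200−151)/(1359−1025) × (1052−1025) + 151 = 49/334 × 27 + 151 ≈ 154.96 → 155.
Sub-indices: CO→25, O₃→171, SO₂→217, PM10→129, PM2.5→56, NO₂→155. Ranked high→low: 217, 171, 155, 129, 56, 25. Second-highest sub-index = 171.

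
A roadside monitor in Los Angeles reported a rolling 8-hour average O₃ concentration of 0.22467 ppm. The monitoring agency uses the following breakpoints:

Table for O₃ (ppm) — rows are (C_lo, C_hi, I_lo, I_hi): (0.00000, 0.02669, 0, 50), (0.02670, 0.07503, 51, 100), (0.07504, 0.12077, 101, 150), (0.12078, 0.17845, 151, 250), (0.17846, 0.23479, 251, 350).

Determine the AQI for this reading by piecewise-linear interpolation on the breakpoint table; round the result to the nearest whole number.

332

O₃: 0.22467 ∈ [0.17846, 0.23479] ↔ index [251, 350].
251 + (0.22467−0.17846)·(350−251)/(0.23479−0.17846) = 251 + 0.04621·99/0.05633 ≈ 332.21, so AQI = 332.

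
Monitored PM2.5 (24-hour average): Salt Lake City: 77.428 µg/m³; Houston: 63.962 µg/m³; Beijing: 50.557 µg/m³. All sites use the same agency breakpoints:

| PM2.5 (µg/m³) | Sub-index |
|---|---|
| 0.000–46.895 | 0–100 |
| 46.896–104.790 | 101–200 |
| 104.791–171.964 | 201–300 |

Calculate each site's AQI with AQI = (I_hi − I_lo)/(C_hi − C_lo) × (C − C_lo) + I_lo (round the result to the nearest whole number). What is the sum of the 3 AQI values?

Salt Lake City: 77.428 ∈ [46.896, 104.790] ↔ index [101, 200].
101 + (77.428−46.896)·(200−101)/(104.790−46.896) = 101 + 30.532·99/57.894 ≈ 153.21, so AQI = 153.
Houston: row 46.896–104.790 (AQI 101–200). (200−101)·(63.962−46.896)/(104.790−46.896) + 101 = 99·17.066/57.894 + 101 ≈ 130.18 → 130.
Beijing: row 46.896–104.790 (AQI 101–200). (200−101)·(50.557−46.896)/(104.790−46.896) + 101 = 99·3.661/57.894 + 101 ≈ 107.26 → 107.
AQIs: Salt Lake City=153, Houston=130, Beijing=107. Sum = 153 + 130 + 107 = 390.

390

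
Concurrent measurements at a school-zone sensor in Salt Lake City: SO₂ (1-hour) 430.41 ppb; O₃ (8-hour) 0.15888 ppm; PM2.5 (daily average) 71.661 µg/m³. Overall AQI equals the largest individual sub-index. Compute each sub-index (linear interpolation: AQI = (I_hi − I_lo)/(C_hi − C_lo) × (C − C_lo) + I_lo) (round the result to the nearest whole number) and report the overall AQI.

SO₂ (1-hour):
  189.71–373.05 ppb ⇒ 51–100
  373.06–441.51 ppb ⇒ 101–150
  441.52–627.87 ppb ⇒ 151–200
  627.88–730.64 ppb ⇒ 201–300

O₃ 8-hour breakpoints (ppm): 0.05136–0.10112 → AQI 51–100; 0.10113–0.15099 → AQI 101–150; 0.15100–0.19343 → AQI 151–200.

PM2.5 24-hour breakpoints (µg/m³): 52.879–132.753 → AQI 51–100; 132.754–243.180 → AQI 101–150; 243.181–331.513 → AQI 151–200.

160

SO₂ 430.41: bracket 373.06–441.51 → index 101–150; slope 49/68.45, offset 57.35.
AQI = 101 + 49/68.45·57.35 ≈ 142.05 ⇒ 142.
O₃: 0.15888 lies in 0.15100–0.19343, so I_lo=151, I_hi=200, C_lo=0.15100, C_hi=0.19343.
(200−151)/(0.19343−0.15100) × (0.15888−0.15100) + 151 = 49/0.04243 × 0.00788 + 151 ≈ 160.10 → 160.
PM2.5: 71.661 lies in 52.879–132.753, so I_lo=51, I_hi=100, C_lo=52.879, C_hi=132.753.
(100−51)/(132.753−52.879) × (71.661−52.879) + 51 = 49/79.874 × 18.782 + 51 ≈ 62.52 → 63.
Sub-indices: SO₂→142, O₃→160, PM2.5→63. Overall AQI = max = 160; dominant pollutant is O₃.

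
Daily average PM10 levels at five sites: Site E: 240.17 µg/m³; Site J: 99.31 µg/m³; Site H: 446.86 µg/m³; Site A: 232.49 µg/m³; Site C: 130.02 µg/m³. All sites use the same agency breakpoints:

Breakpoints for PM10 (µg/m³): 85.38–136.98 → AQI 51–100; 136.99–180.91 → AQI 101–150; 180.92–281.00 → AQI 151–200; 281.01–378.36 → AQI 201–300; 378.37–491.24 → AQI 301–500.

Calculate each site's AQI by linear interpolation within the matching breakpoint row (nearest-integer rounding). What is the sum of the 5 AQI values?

Site E 240.17: bracket 180.92–281.00 → index 151–200; slope 49/100.08, offset 59.25.
AQI = 151 + 49/100.08·59.25 ≈ 180.01 ⇒ 180.
Site J: 99.31 ∈ [85.38, 136.98] ↔ index [51, 100].
51 + (99.31−85.38)·(100−51)/(136.98−85.38) = 51 + 13.93·49/51.60 ≈ 64.23, so AQI = 64.
Site H: row 378.37–491.24 (AQI 301–500). (500−301)·(446.86−378.37)/(491.24−378.37) + 301 = 199·68.49/112.87 + 301 ≈ 421.75 → 422.
Site A: 232.49 lies in 180.92–281.00, so I_lo=151, I_hi=200, C_lo=180.92, C_hi=281.00.
(200−151)/(281.00−180.92) × (232.49−180.92) + 151 = 49/100.08 × 51.57 + 151 ≈ 176.25 → 176.
Site C: 130.02 ∈ [85.38, 136.98] ↔ index [51, 100].
51 + (130.02−85.38)·(100−51)/(136.98−85.38) = 51 + 44.64·49/51.60 ≈ 93.39, so AQI = 93.
AQIs: Site E=180, Site J=64, Site H=422, Site A=176, Site C=93. Sum = 180 + 64 + 422 + 176 + 93 = 935.

935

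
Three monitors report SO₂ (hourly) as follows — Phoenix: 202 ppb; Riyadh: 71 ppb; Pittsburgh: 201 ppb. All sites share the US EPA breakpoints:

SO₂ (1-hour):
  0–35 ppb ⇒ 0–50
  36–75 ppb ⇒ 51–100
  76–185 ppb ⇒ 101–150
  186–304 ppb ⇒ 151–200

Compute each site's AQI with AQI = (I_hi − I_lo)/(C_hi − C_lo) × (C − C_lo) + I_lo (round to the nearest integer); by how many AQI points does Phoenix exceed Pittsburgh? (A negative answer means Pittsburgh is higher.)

1

Phoenix: 202 ∈ [186, 304] ↔ index [151, 200].
151 + (202−186)·(200−151)/(304−186) = 151 + 16·49/118 ≈ 157.64, so AQI = 158.
Riyadh: 71 ∈ [36, 75] ↔ index [51, 100].
51 + (71−36)·(100−51)/(75−36) = 51 + 35·49/39 ≈ 94.97, so AQI = 95.
Pittsburgh: row 186–304 (AQI 151–200). (200−151)·(201−186)/(304−186) + 151 = 49·15/118 + 151 ≈ 157.23 → 157.
AQIs: Phoenix=158, Riyadh=95, Pittsburgh=157. Phoenix (158) − Pittsburgh (157) = 1.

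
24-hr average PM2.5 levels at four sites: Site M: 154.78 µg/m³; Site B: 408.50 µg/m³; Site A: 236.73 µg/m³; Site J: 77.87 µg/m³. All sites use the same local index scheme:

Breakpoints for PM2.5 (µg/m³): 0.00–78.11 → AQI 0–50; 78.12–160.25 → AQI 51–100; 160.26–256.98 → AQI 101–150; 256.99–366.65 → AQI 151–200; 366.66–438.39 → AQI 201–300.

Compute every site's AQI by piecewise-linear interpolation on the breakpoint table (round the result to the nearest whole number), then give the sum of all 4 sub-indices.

546

Site M 154.78: bracket 78.12–160.25 → index 51–100; slope 49/82.13, offset 76.66.
AQI = 51 + 49/82.13·76.66 ≈ 96.74 ⇒ 97.
Site B 408.50: bracket 366.66–438.39 → index 201–300; slope 99/71.73, offset 41.84.
AQI = 201 + 99/71.73·41.84 ≈ 258.75 ⇒ 259.
Site A: 236.73 ∈ [160.26, 256.98] ↔ index [101, 150].
101 + (236.73−160.26)·(150−101)/(256.98−160.26) = 101 + 76.47·49/96.72 ≈ 139.74, so AQI = 140.
Site J 77.87: bracket 0.00–78.11 → index 0–50; slope 50/78.11, offset 77.87.
AQI = 0 + 50/78.11·77.87 ≈ 49.85 ⇒ 50.
AQIs: Site M=97, Site B=259, Site A=140, Site J=50. Sum = 97 + 259 + 140 + 50 = 546.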